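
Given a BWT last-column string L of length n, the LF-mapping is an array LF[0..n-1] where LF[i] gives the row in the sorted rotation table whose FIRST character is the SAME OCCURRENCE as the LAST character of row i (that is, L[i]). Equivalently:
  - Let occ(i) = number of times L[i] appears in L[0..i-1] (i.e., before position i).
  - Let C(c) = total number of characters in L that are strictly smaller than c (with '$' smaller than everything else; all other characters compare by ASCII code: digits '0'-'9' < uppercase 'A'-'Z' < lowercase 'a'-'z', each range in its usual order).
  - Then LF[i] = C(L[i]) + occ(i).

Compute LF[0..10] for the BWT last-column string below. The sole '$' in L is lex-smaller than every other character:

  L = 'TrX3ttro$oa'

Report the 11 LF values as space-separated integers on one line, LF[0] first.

Answer: 2 7 3 1 9 10 8 5 0 6 4

Derivation:
Char counts: '$':1, '3':1, 'T':1, 'X':1, 'a':1, 'o':2, 'r':2, 't':2
C (first-col start): C('$')=0, C('3')=1, C('T')=2, C('X')=3, C('a')=4, C('o')=5, C('r')=7, C('t')=9
L[0]='T': occ=0, LF[0]=C('T')+0=2+0=2
L[1]='r': occ=0, LF[1]=C('r')+0=7+0=7
L[2]='X': occ=0, LF[2]=C('X')+0=3+0=3
L[3]='3': occ=0, LF[3]=C('3')+0=1+0=1
L[4]='t': occ=0, LF[4]=C('t')+0=9+0=9
L[5]='t': occ=1, LF[5]=C('t')+1=9+1=10
L[6]='r': occ=1, LF[6]=C('r')+1=7+1=8
L[7]='o': occ=0, LF[7]=C('o')+0=5+0=5
L[8]='$': occ=0, LF[8]=C('$')+0=0+0=0
L[9]='o': occ=1, LF[9]=C('o')+1=5+1=6
L[10]='a': occ=0, LF[10]=C('a')+0=4+0=4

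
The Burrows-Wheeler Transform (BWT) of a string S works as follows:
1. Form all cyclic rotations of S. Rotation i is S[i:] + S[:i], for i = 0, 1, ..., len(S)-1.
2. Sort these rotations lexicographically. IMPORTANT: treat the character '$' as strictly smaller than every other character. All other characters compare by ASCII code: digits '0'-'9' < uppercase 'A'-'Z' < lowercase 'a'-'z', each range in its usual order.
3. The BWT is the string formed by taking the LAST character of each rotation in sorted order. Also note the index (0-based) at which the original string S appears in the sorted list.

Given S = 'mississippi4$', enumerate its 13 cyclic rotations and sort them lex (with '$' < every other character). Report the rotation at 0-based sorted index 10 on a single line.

Answer: sissippi4$mis

Derivation:
All 13 rotations (rotation i = S[i:]+S[:i]):
  rot[0] = mississippi4$
  rot[1] = ississippi4$m
  rot[2] = ssissippi4$mi
  rot[3] = sissippi4$mis
  rot[4] = issippi4$miss
  rot[5] = ssippi4$missi
  rot[6] = sippi4$missis
  rot[7] = ippi4$mississ
  rot[8] = ppi4$mississi
  rot[9] = pi4$mississip
  rot[10] = i4$mississipp
  rot[11] = 4$mississippi
  rot[12] = $mississippi4
Sorted (with $ < everything):
  sorted[0] = $mississippi4
  sorted[1] = 4$mississippi
  sorted[2] = i4$mississipp
  sorted[3] = ippi4$mississ
  sorted[4] = issippi4$miss
  sorted[5] = ississippi4$m
  sorted[6] = mississippi4$
  sorted[7] = pi4$mississip
  sorted[8] = ppi4$mississi
  sorted[9] = sippi4$missis
  sorted[10] = sissippi4$mis
  sorted[11] = ssippi4$missi
  sorted[12] = ssissippi4$mi
sorted[10] = sissippi4$mis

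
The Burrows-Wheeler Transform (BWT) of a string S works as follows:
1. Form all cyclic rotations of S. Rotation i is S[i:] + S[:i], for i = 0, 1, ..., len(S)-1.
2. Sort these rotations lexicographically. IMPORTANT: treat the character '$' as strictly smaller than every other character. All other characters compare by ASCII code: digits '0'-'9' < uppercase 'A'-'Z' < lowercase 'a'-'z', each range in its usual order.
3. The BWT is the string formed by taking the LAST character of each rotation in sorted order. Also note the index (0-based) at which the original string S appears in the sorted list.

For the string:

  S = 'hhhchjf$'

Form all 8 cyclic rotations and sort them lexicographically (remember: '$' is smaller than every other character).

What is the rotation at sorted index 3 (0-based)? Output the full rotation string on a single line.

Answer: hchjf$hh

Derivation:
All 8 rotations (rotation i = S[i:]+S[:i]):
  rot[0] = hhhchjf$
  rot[1] = hhchjf$h
  rot[2] = hchjf$hh
  rot[3] = chjf$hhh
  rot[4] = hjf$hhhc
  rot[5] = jf$hhhch
  rot[6] = f$hhhchj
  rot[7] = $hhhchjf
Sorted (with $ < everything):
  sorted[0] = $hhhchjf
  sorted[1] = chjf$hhh
  sorted[2] = f$hhhchj
  sorted[3] = hchjf$hh
  sorted[4] = hhchjf$h
  sorted[5] = hhhchjf$
  sorted[6] = hjf$hhhc
  sorted[7] = jf$hhhch
sorted[3] = hchjf$hh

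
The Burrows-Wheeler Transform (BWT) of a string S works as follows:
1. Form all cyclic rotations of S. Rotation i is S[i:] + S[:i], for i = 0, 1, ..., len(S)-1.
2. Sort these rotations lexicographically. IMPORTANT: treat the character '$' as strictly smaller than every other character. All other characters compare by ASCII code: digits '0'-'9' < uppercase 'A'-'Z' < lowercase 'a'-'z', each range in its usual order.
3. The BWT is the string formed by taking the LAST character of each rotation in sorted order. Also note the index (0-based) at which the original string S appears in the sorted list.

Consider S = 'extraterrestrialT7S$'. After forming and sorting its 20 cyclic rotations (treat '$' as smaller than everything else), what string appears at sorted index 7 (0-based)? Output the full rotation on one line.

All 20 rotations (rotation i = S[i:]+S[:i]):
  rot[0] = extraterrestrialT7S$
  rot[1] = xtraterrestrialT7S$e
  rot[2] = traterrestrialT7S$ex
  rot[3] = raterrestrialT7S$ext
  rot[4] = aterrestrialT7S$extr
  rot[5] = terrestrialT7S$extra
  rot[6] = errestrialT7S$extrat
  rot[7] = rrestrialT7S$extrate
  rot[8] = restrialT7S$extrater
  rot[9] = estrialT7S$extraterr
  rot[10] = strialT7S$extraterre
  rot[11] = trialT7S$extraterres
  rot[12] = rialT7S$extraterrest
  rot[13] = ialT7S$extraterrestr
  rot[14] = alT7S$extraterrestri
  rot[15] = lT7S$extraterrestria
  rot[16] = T7S$extraterrestrial
  rot[17] = 7S$extraterrestrialT
  rot[18] = S$extraterrestrialT7
  rot[19] = $extraterrestrialT7S
Sorted (with $ < everything):
  sorted[0] = $extraterrestrialT7S
  sorted[1] = 7S$extraterrestrialT
  sorted[2] = S$extraterrestrialT7
  sorted[3] = T7S$extraterrestrial
  sorted[4] = alT7S$extraterrestri
  sorted[5] = aterrestrialT7S$extr
  sorted[6] = errestrialT7S$extrat
  sorted[7] = estrialT7S$extraterr
  sorted[8] = extraterrestrialT7S$
  sorted[9] = ialT7S$extraterrestr
  sorted[10] = lT7S$extraterrestria
  sorted[11] = raterrestrialT7S$ext
  sorted[12] = restrialT7S$extrater
  sorted[13] = rialT7S$extraterrest
  sorted[14] = rrestrialT7S$extrate
  sorted[15] = strialT7S$extraterre
  sorted[16] = terrestrialT7S$extra
  sorted[17] = traterrestrialT7S$ex
  sorted[18] = trialT7S$extraterres
  sorted[19] = xtraterrestrialT7S$e
sorted[7] = estrialT7S$extraterr

Answer: estrialT7S$extraterr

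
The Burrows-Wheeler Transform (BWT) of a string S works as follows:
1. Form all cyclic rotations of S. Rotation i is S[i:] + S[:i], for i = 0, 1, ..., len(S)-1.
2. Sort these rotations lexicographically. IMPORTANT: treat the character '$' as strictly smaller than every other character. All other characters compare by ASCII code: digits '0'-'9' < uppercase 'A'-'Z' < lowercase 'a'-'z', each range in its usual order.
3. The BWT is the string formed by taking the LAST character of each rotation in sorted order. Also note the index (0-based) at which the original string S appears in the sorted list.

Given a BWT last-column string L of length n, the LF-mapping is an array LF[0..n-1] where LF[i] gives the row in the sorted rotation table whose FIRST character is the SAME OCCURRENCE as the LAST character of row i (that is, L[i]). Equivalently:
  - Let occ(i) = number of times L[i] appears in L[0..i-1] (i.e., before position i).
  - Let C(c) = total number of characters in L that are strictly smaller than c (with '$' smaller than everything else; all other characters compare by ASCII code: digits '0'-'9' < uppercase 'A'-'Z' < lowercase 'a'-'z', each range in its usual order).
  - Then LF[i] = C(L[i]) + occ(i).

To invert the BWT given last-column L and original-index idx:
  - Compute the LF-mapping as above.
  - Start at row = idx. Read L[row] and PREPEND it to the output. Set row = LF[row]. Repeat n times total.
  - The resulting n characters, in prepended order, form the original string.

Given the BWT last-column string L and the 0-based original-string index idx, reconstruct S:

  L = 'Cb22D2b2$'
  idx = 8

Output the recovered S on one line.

Answer: bD2b222C$

Derivation:
LF mapping: 5 7 1 2 6 3 8 4 0
Walk LF starting at row 8, prepending L[row]:
  step 1: row=8, L[8]='$', prepend. Next row=LF[8]=0
  step 2: row=0, L[0]='C', prepend. Next row=LF[0]=5
  step 3: row=5, L[5]='2', prepend. Next row=LF[5]=3
  step 4: row=3, L[3]='2', prepend. Next row=LF[3]=2
  step 5: row=2, L[2]='2', prepend. Next row=LF[2]=1
  step 6: row=1, L[1]='b', prepend. Next row=LF[1]=7
  step 7: row=7, L[7]='2', prepend. Next row=LF[7]=4
  step 8: row=4, L[4]='D', prepend. Next row=LF[4]=6
  step 9: row=6, L[6]='b', prepend. Next row=LF[6]=8
Reversed output: bD2b222C$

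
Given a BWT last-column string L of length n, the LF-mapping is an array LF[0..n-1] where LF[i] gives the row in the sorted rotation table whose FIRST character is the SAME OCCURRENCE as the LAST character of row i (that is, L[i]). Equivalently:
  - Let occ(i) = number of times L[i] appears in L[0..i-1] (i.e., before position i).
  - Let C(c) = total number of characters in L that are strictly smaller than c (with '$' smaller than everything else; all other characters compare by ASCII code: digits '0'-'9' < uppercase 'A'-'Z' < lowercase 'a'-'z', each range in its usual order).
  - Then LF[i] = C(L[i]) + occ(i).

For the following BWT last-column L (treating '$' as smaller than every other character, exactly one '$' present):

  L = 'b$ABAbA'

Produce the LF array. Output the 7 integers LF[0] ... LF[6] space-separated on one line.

Char counts: '$':1, 'A':3, 'B':1, 'b':2
C (first-col start): C('$')=0, C('A')=1, C('B')=4, C('b')=5
L[0]='b': occ=0, LF[0]=C('b')+0=5+0=5
L[1]='$': occ=0, LF[1]=C('$')+0=0+0=0
L[2]='A': occ=0, LF[2]=C('A')+0=1+0=1
L[3]='B': occ=0, LF[3]=C('B')+0=4+0=4
L[4]='A': occ=1, LF[4]=C('A')+1=1+1=2
L[5]='b': occ=1, LF[5]=C('b')+1=5+1=6
L[6]='A': occ=2, LF[6]=C('A')+2=1+2=3

Answer: 5 0 1 4 2 6 3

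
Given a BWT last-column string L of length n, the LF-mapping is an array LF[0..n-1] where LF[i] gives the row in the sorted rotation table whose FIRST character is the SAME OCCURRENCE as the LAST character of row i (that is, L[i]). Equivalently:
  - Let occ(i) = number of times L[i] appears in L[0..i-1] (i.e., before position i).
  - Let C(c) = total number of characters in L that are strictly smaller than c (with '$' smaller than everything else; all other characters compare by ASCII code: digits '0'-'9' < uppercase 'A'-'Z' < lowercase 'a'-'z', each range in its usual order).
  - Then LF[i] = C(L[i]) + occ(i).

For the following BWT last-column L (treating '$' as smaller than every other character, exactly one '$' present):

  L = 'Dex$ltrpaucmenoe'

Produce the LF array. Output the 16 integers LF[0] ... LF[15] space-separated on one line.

Char counts: '$':1, 'D':1, 'a':1, 'c':1, 'e':3, 'l':1, 'm':1, 'n':1, 'o':1, 'p':1, 'r':1, 't':1, 'u':1, 'x':1
C (first-col start): C('$')=0, C('D')=1, C('a')=2, C('c')=3, C('e')=4, C('l')=7, C('m')=8, C('n')=9, C('o')=10, C('p')=11, C('r')=12, C('t')=13, C('u')=14, C('x')=15
L[0]='D': occ=0, LF[0]=C('D')+0=1+0=1
L[1]='e': occ=0, LF[1]=C('e')+0=4+0=4
L[2]='x': occ=0, LF[2]=C('x')+0=15+0=15
L[3]='$': occ=0, LF[3]=C('$')+0=0+0=0
L[4]='l': occ=0, LF[4]=C('l')+0=7+0=7
L[5]='t': occ=0, LF[5]=C('t')+0=13+0=13
L[6]='r': occ=0, LF[6]=C('r')+0=12+0=12
L[7]='p': occ=0, LF[7]=C('p')+0=11+0=11
L[8]='a': occ=0, LF[8]=C('a')+0=2+0=2
L[9]='u': occ=0, LF[9]=C('u')+0=14+0=14
L[10]='c': occ=0, LF[10]=C('c')+0=3+0=3
L[11]='m': occ=0, LF[11]=C('m')+0=8+0=8
L[12]='e': occ=1, LF[12]=C('e')+1=4+1=5
L[13]='n': occ=0, LF[13]=C('n')+0=9+0=9
L[14]='o': occ=0, LF[14]=C('o')+0=10+0=10
L[15]='e': occ=2, LF[15]=C('e')+2=4+2=6

Answer: 1 4 15 0 7 13 12 11 2 14 3 8 5 9 10 6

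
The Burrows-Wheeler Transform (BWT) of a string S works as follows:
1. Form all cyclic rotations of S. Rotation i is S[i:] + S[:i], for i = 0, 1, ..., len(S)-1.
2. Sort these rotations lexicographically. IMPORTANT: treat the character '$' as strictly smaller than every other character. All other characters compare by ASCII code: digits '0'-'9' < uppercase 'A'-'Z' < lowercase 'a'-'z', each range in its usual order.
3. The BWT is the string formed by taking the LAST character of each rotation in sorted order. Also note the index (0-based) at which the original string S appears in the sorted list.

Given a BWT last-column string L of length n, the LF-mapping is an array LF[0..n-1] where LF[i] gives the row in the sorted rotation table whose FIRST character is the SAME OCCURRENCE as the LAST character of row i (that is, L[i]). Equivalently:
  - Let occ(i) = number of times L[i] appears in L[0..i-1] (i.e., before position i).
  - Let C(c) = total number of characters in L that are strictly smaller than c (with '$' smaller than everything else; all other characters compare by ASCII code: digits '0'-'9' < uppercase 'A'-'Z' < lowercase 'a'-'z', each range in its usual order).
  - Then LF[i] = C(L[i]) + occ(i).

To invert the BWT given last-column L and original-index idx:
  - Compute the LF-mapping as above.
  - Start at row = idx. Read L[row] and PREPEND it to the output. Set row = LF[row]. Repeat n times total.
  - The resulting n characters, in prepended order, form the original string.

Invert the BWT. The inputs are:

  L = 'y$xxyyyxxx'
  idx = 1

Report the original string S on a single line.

LF mapping: 6 0 1 2 7 8 9 3 4 5
Walk LF starting at row 1, prepending L[row]:
  step 1: row=1, L[1]='$', prepend. Next row=LF[1]=0
  step 2: row=0, L[0]='y', prepend. Next row=LF[0]=6
  step 3: row=6, L[6]='y', prepend. Next row=LF[6]=9
  step 4: row=9, L[9]='x', prepend. Next row=LF[9]=5
  step 5: row=5, L[5]='y', prepend. Next row=LF[5]=8
  step 6: row=8, L[8]='x', prepend. Next row=LF[8]=4
  step 7: row=4, L[4]='y', prepend. Next row=LF[4]=7
  step 8: row=7, L[7]='x', prepend. Next row=LF[7]=3
  step 9: row=3, L[3]='x', prepend. Next row=LF[3]=2
  step 10: row=2, L[2]='x', prepend. Next row=LF[2]=1
Reversed output: xxxyxyxyy$

Answer: xxxyxyxyy$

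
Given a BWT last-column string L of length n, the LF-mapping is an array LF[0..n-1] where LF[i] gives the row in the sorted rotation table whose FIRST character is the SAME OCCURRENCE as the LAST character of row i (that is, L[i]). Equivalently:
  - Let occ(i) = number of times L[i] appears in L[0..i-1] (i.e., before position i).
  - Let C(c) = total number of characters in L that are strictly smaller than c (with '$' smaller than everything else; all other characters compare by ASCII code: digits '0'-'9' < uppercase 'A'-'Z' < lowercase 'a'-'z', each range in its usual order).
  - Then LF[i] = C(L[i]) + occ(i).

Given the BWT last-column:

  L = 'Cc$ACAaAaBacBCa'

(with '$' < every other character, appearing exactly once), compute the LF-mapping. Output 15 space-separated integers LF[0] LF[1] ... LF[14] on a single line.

Char counts: '$':1, 'A':3, 'B':2, 'C':3, 'a':4, 'c':2
C (first-col start): C('$')=0, C('A')=1, C('B')=4, C('C')=6, C('a')=9, C('c')=13
L[0]='C': occ=0, LF[0]=C('C')+0=6+0=6
L[1]='c': occ=0, LF[1]=C('c')+0=13+0=13
L[2]='$': occ=0, LF[2]=C('$')+0=0+0=0
L[3]='A': occ=0, LF[3]=C('A')+0=1+0=1
L[4]='C': occ=1, LF[4]=C('C')+1=6+1=7
L[5]='A': occ=1, LF[5]=C('A')+1=1+1=2
L[6]='a': occ=0, LF[6]=C('a')+0=9+0=9
L[7]='A': occ=2, LF[7]=C('A')+2=1+2=3
L[8]='a': occ=1, LF[8]=C('a')+1=9+1=10
L[9]='B': occ=0, LF[9]=C('B')+0=4+0=4
L[10]='a': occ=2, LF[10]=C('a')+2=9+2=11
L[11]='c': occ=1, LF[11]=C('c')+1=13+1=14
L[12]='B': occ=1, LF[12]=C('B')+1=4+1=5
L[13]='C': occ=2, LF[13]=C('C')+2=6+2=8
L[14]='a': occ=3, LF[14]=C('a')+3=9+3=12

Answer: 6 13 0 1 7 2 9 3 10 4 11 14 5 8 12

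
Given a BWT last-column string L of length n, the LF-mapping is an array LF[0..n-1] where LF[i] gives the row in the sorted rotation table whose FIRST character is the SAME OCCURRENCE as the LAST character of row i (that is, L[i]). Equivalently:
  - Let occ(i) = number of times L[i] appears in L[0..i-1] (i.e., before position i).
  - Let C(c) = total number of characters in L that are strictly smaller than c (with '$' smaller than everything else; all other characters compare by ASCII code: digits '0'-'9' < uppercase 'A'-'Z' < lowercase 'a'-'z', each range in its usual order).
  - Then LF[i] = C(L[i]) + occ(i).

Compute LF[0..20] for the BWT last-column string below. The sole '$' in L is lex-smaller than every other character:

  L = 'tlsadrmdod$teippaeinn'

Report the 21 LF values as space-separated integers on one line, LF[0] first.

Answer: 19 10 18 1 3 17 11 4 14 5 0 20 6 8 15 16 2 7 9 12 13

Derivation:
Char counts: '$':1, 'a':2, 'd':3, 'e':2, 'i':2, 'l':1, 'm':1, 'n':2, 'o':1, 'p':2, 'r':1, 's':1, 't':2
C (first-col start): C('$')=0, C('a')=1, C('d')=3, C('e')=6, C('i')=8, C('l')=10, C('m')=11, C('n')=12, C('o')=14, C('p')=15, C('r')=17, C('s')=18, C('t')=19
L[0]='t': occ=0, LF[0]=C('t')+0=19+0=19
L[1]='l': occ=0, LF[1]=C('l')+0=10+0=10
L[2]='s': occ=0, LF[2]=C('s')+0=18+0=18
L[3]='a': occ=0, LF[3]=C('a')+0=1+0=1
L[4]='d': occ=0, LF[4]=C('d')+0=3+0=3
L[5]='r': occ=0, LF[5]=C('r')+0=17+0=17
L[6]='m': occ=0, LF[6]=C('m')+0=11+0=11
L[7]='d': occ=1, LF[7]=C('d')+1=3+1=4
L[8]='o': occ=0, LF[8]=C('o')+0=14+0=14
L[9]='d': occ=2, LF[9]=C('d')+2=3+2=5
L[10]='$': occ=0, LF[10]=C('$')+0=0+0=0
L[11]='t': occ=1, LF[11]=C('t')+1=19+1=20
L[12]='e': occ=0, LF[12]=C('e')+0=6+0=6
L[13]='i': occ=0, LF[13]=C('i')+0=8+0=8
L[14]='p': occ=0, LF[14]=C('p')+0=15+0=15
L[15]='p': occ=1, LF[15]=C('p')+1=15+1=16
L[16]='a': occ=1, LF[16]=C('a')+1=1+1=2
L[17]='e': occ=1, LF[17]=C('e')+1=6+1=7
L[18]='i': occ=1, LF[18]=C('i')+1=8+1=9
L[19]='n': occ=0, LF[19]=C('n')+0=12+0=12
L[20]='n': occ=1, LF[20]=C('n')+1=12+1=13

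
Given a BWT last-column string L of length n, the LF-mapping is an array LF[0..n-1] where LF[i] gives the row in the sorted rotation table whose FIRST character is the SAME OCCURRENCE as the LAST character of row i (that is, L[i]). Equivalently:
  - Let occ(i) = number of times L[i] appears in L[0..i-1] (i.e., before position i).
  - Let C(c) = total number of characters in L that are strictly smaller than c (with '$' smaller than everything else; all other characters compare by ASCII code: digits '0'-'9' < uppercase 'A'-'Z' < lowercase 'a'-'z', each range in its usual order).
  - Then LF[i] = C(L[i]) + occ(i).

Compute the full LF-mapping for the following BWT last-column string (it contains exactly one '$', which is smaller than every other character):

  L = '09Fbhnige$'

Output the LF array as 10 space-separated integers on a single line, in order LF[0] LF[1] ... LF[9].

Answer: 1 2 3 4 7 9 8 6 5 0

Derivation:
Char counts: '$':1, '0':1, '9':1, 'F':1, 'b':1, 'e':1, 'g':1, 'h':1, 'i':1, 'n':1
C (first-col start): C('$')=0, C('0')=1, C('9')=2, C('F')=3, C('b')=4, C('e')=5, C('g')=6, C('h')=7, C('i')=8, C('n')=9
L[0]='0': occ=0, LF[0]=C('0')+0=1+0=1
L[1]='9': occ=0, LF[1]=C('9')+0=2+0=2
L[2]='F': occ=0, LF[2]=C('F')+0=3+0=3
L[3]='b': occ=0, LF[3]=C('b')+0=4+0=4
L[4]='h': occ=0, LF[4]=C('h')+0=7+0=7
L[5]='n': occ=0, LF[5]=C('n')+0=9+0=9
L[6]='i': occ=0, LF[6]=C('i')+0=8+0=8
L[7]='g': occ=0, LF[7]=C('g')+0=6+0=6
L[8]='e': occ=0, LF[8]=C('e')+0=5+0=5
L[9]='$': occ=0, LF[9]=C('$')+0=0+0=0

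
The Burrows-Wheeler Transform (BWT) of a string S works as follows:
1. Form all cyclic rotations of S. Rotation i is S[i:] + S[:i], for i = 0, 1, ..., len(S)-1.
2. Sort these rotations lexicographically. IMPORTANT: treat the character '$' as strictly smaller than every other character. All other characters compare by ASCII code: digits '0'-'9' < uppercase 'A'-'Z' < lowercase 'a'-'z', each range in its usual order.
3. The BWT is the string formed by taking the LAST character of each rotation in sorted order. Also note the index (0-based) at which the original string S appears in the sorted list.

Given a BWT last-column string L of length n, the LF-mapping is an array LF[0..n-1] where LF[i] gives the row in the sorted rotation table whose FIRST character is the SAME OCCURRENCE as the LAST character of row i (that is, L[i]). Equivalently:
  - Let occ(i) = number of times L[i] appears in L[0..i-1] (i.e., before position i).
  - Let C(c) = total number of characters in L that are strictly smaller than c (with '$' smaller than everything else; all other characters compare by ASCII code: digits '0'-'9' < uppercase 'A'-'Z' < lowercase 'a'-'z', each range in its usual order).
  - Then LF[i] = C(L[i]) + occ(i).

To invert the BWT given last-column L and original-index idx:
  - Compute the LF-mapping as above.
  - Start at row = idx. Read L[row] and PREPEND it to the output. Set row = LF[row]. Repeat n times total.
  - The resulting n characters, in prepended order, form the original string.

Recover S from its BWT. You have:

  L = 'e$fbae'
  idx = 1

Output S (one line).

LF mapping: 3 0 5 2 1 4
Walk LF starting at row 1, prepending L[row]:
  step 1: row=1, L[1]='$', prepend. Next row=LF[1]=0
  step 2: row=0, L[0]='e', prepend. Next row=LF[0]=3
  step 3: row=3, L[3]='b', prepend. Next row=LF[3]=2
  step 4: row=2, L[2]='f', prepend. Next row=LF[2]=5
  step 5: row=5, L[5]='e', prepend. Next row=LF[5]=4
  step 6: row=4, L[4]='a', prepend. Next row=LF[4]=1
Reversed output: aefbe$

Answer: aefbe$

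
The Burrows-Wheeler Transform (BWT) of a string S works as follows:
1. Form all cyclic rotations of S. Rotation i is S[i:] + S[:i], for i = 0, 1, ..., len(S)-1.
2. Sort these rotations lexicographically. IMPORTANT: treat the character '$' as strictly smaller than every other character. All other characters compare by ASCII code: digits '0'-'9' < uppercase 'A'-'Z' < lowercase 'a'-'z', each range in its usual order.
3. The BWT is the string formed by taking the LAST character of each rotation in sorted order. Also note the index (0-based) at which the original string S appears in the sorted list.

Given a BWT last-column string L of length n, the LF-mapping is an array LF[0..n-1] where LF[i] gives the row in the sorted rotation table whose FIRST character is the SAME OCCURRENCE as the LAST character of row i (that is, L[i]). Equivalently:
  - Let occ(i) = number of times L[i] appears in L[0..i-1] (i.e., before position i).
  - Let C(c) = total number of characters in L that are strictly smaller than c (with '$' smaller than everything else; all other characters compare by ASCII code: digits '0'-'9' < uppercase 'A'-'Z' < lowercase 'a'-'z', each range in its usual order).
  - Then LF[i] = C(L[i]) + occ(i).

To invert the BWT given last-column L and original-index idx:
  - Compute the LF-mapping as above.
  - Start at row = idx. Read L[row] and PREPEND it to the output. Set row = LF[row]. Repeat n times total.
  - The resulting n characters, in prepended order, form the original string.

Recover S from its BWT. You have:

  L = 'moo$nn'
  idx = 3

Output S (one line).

Answer: nonom$

Derivation:
LF mapping: 1 4 5 0 2 3
Walk LF starting at row 3, prepending L[row]:
  step 1: row=3, L[3]='$', prepend. Next row=LF[3]=0
  step 2: row=0, L[0]='m', prepend. Next row=LF[0]=1
  step 3: row=1, L[1]='o', prepend. Next row=LF[1]=4
  step 4: row=4, L[4]='n', prepend. Next row=LF[4]=2
  step 5: row=2, L[2]='o', prepend. Next row=LF[2]=5
  step 6: row=5, L[5]='n', prepend. Next row=LF[5]=3
Reversed output: nonom$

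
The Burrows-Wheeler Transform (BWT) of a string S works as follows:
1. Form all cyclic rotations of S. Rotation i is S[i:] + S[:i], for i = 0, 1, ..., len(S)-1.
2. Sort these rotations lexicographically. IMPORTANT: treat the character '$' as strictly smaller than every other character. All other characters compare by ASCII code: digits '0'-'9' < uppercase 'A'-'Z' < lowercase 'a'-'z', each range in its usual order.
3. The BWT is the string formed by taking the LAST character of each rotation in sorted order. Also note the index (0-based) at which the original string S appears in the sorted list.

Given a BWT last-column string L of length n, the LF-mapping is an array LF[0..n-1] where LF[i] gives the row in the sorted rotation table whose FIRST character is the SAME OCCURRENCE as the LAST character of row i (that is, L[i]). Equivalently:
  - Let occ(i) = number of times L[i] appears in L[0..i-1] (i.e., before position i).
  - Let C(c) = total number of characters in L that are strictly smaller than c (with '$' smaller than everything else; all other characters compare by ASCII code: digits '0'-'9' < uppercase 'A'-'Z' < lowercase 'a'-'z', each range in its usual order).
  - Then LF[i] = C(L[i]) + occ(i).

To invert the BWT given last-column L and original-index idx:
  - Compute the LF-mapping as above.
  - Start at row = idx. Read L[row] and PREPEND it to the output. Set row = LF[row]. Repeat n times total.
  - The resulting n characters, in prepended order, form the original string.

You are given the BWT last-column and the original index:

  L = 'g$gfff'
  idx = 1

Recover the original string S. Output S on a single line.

LF mapping: 4 0 5 1 2 3
Walk LF starting at row 1, prepending L[row]:
  step 1: row=1, L[1]='$', prepend. Next row=LF[1]=0
  step 2: row=0, L[0]='g', prepend. Next row=LF[0]=4
  step 3: row=4, L[4]='f', prepend. Next row=LF[4]=2
  step 4: row=2, L[2]='g', prepend. Next row=LF[2]=5
  step 5: row=5, L[5]='f', prepend. Next row=LF[5]=3
  step 6: row=3, L[3]='f', prepend. Next row=LF[3]=1
Reversed output: ffgfg$

Answer: ffgfg$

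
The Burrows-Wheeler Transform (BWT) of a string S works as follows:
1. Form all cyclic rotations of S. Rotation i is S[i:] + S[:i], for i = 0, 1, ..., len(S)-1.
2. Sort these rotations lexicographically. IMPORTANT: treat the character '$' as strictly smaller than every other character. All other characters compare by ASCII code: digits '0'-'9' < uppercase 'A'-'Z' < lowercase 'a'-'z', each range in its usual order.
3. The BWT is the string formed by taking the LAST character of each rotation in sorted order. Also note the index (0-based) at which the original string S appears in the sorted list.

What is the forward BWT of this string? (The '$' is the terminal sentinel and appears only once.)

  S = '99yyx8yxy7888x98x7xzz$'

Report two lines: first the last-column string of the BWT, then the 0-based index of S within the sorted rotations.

Answer: zyx7898xx$98y8y7xy89zx
9

Derivation:
All 22 rotations (rotation i = S[i:]+S[:i]):
  rot[0] = 99yyx8yxy7888x98x7xzz$
  rot[1] = 9yyx8yxy7888x98x7xzz$9
  rot[2] = yyx8yxy7888x98x7xzz$99
  rot[3] = yx8yxy7888x98x7xzz$99y
  rot[4] = x8yxy7888x98x7xzz$99yy
  rot[5] = 8yxy7888x98x7xzz$99yyx
  rot[6] = yxy7888x98x7xzz$99yyx8
  rot[7] = xy7888x98x7xzz$99yyx8y
  rot[8] = y7888x98x7xzz$99yyx8yx
  rot[9] = 7888x98x7xzz$99yyx8yxy
  rot[10] = 888x98x7xzz$99yyx8yxy7
  rot[11] = 88x98x7xzz$99yyx8yxy78
  rot[12] = 8x98x7xzz$99yyx8yxy788
  rot[13] = x98x7xzz$99yyx8yxy7888
  rot[14] = 98x7xzz$99yyx8yxy7888x
  rot[15] = 8x7xzz$99yyx8yxy7888x9
  rot[16] = x7xzz$99yyx8yxy7888x98
  rot[17] = 7xzz$99yyx8yxy7888x98x
  rot[18] = xzz$99yyx8yxy7888x98x7
  rot[19] = zz$99yyx8yxy7888x98x7x
  rot[20] = z$99yyx8yxy7888x98x7xz
  rot[21] = $99yyx8yxy7888x98x7xzz
Sorted (with $ < everything):
  sorted[0] = $99yyx8yxy7888x98x7xzz  (last char: 'z')
  sorted[1] = 7888x98x7xzz$99yyx8yxy  (last char: 'y')
  sorted[2] = 7xzz$99yyx8yxy7888x98x  (last char: 'x')
  sorted[3] = 888x98x7xzz$99yyx8yxy7  (last char: '7')
  sorted[4] = 88x98x7xzz$99yyx8yxy78  (last char: '8')
  sorted[5] = 8x7xzz$99yyx8yxy7888x9  (last char: '9')
  sorted[6] = 8x98x7xzz$99yyx8yxy788  (last char: '8')
  sorted[7] = 8yxy7888x98x7xzz$99yyx  (last char: 'x')
  sorted[8] = 98x7xzz$99yyx8yxy7888x  (last char: 'x')
  sorted[9] = 99yyx8yxy7888x98x7xzz$  (last char: '$')
  sorted[10] = 9yyx8yxy7888x98x7xzz$9  (last char: '9')
  sorted[11] = x7xzz$99yyx8yxy7888x98  (last char: '8')
  sorted[12] = x8yxy7888x98x7xzz$99yy  (last char: 'y')
  sorted[13] = x98x7xzz$99yyx8yxy7888  (last char: '8')
  sorted[14] = xy7888x98x7xzz$99yyx8y  (last char: 'y')
  sorted[15] = xzz$99yyx8yxy7888x98x7  (last char: '7')
  sorted[16] = y7888x98x7xzz$99yyx8yx  (last char: 'x')
  sorted[17] = yx8yxy7888x98x7xzz$99y  (last char: 'y')
  sorted[18] = yxy7888x98x7xzz$99yyx8  (last char: '8')
  sorted[19] = yyx8yxy7888x98x7xzz$99  (last char: '9')
  sorted[20] = z$99yyx8yxy7888x98x7xz  (last char: 'z')
  sorted[21] = zz$99yyx8yxy7888x98x7x  (last char: 'x')
Last column: zyx7898xx$98y8y7xy89zx
Original string S is at sorted index 9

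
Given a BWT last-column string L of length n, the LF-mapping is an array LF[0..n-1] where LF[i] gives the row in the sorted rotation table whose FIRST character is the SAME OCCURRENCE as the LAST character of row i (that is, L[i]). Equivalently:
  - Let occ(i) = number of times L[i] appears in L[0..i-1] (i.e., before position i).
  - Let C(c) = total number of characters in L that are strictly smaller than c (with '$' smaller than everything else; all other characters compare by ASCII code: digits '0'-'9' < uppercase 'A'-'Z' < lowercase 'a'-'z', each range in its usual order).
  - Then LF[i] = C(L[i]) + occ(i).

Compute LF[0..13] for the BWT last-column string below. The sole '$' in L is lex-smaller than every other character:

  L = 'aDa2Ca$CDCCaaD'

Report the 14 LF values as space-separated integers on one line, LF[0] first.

Answer: 9 6 10 1 2 11 0 3 7 4 5 12 13 8

Derivation:
Char counts: '$':1, '2':1, 'C':4, 'D':3, 'a':5
C (first-col start): C('$')=0, C('2')=1, C('C')=2, C('D')=6, C('a')=9
L[0]='a': occ=0, LF[0]=C('a')+0=9+0=9
L[1]='D': occ=0, LF[1]=C('D')+0=6+0=6
L[2]='a': occ=1, LF[2]=C('a')+1=9+1=10
L[3]='2': occ=0, LF[3]=C('2')+0=1+0=1
L[4]='C': occ=0, LF[4]=C('C')+0=2+0=2
L[5]='a': occ=2, LF[5]=C('a')+2=9+2=11
L[6]='$': occ=0, LF[6]=C('$')+0=0+0=0
L[7]='C': occ=1, LF[7]=C('C')+1=2+1=3
L[8]='D': occ=1, LF[8]=C('D')+1=6+1=7
L[9]='C': occ=2, LF[9]=C('C')+2=2+2=4
L[10]='C': occ=3, LF[10]=C('C')+3=2+3=5
L[11]='a': occ=3, LF[11]=C('a')+3=9+3=12
L[12]='a': occ=4, LF[12]=C('a')+4=9+4=13
L[13]='D': occ=2, LF[13]=C('D')+2=6+2=8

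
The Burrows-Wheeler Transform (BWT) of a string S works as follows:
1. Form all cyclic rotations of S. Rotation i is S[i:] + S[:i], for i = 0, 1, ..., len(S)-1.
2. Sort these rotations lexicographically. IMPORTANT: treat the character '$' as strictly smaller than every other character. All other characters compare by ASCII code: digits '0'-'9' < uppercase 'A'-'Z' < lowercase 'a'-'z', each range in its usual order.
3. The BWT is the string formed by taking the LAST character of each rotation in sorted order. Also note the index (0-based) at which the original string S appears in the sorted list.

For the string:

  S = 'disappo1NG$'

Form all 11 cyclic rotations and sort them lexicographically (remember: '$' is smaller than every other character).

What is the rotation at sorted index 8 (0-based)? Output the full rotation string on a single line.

Answer: po1NG$disap

Derivation:
All 11 rotations (rotation i = S[i:]+S[:i]):
  rot[0] = disappo1NG$
  rot[1] = isappo1NG$d
  rot[2] = sappo1NG$di
  rot[3] = appo1NG$dis
  rot[4] = ppo1NG$disa
  rot[5] = po1NG$disap
  rot[6] = o1NG$disapp
  rot[7] = 1NG$disappo
  rot[8] = NG$disappo1
  rot[9] = G$disappo1N
  rot[10] = $disappo1NG
Sorted (with $ < everything):
  sorted[0] = $disappo1NG
  sorted[1] = 1NG$disappo
  sorted[2] = G$disappo1N
  sorted[3] = NG$disappo1
  sorted[4] = appo1NG$dis
  sorted[5] = disappo1NG$
  sorted[6] = isappo1NG$d
  sorted[7] = o1NG$disapp
  sorted[8] = po1NG$disap
  sorted[9] = ppo1NG$disa
  sorted[10] = sappo1NG$di
sorted[8] = po1NG$disap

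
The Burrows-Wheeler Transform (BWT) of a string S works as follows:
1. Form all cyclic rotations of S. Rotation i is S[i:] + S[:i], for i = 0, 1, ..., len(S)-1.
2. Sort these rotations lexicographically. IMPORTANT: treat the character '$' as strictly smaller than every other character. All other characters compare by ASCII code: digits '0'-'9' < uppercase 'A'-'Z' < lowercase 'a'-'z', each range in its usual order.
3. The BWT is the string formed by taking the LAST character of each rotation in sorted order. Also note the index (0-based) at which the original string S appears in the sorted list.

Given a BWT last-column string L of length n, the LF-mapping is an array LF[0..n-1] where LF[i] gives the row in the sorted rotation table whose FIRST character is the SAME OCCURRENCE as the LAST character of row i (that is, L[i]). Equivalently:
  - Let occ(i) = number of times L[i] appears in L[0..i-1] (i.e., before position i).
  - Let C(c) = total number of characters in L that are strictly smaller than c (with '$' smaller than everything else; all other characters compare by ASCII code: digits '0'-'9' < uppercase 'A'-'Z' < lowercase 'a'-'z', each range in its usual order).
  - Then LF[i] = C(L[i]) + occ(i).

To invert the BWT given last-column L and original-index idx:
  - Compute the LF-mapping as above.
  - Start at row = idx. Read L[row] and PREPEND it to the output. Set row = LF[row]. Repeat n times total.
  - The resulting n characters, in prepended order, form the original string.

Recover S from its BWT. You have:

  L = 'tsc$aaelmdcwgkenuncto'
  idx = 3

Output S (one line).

Answer: cactusacknowledgment$

Derivation:
LF mapping: 17 16 3 0 1 2 7 11 12 6 4 20 9 10 8 13 19 14 5 18 15
Walk LF starting at row 3, prepending L[row]:
  step 1: row=3, L[3]='$', prepend. Next row=LF[3]=0
  step 2: row=0, L[0]='t', prepend. Next row=LF[0]=17
  step 3: row=17, L[17]='n', prepend. Next row=LF[17]=14
  step 4: row=14, L[14]='e', prepend. Next row=LF[14]=8
  step 5: row=8, L[8]='m', prepend. Next row=LF[8]=12
  step 6: row=12, L[12]='g', prepend. Next row=LF[12]=9
  step 7: row=9, L[9]='d', prepend. Next row=LF[9]=6
  step 8: row=6, L[6]='e', prepend. Next row=LF[6]=7
  step 9: row=7, L[7]='l', prepend. Next row=LF[7]=11
  step 10: row=11, L[11]='w', prepend. Next row=LF[11]=20
  step 11: row=20, L[20]='o', prepend. Next row=LF[20]=15
  step 12: row=15, L[15]='n', prepend. Next row=LF[15]=13
  step 13: row=13, L[13]='k', prepend. Next row=LF[13]=10
  step 14: row=10, L[10]='c', prepend. Next row=LF[10]=4
  step 15: row=4, L[4]='a', prepend. Next row=LF[4]=1
  step 16: row=1, L[1]='s', prepend. Next row=LF[1]=16
  step 17: row=16, L[16]='u', prepend. Next row=LF[16]=19
  step 18: row=19, L[19]='t', prepend. Next row=LF[19]=18
  step 19: row=18, L[18]='c', prepend. Next row=LF[18]=5
  step 20: row=5, L[5]='a', prepend. Next row=LF[5]=2
  step 21: row=2, L[2]='c', prepend. Next row=LF[2]=3
Reversed output: cactusacknowledgment$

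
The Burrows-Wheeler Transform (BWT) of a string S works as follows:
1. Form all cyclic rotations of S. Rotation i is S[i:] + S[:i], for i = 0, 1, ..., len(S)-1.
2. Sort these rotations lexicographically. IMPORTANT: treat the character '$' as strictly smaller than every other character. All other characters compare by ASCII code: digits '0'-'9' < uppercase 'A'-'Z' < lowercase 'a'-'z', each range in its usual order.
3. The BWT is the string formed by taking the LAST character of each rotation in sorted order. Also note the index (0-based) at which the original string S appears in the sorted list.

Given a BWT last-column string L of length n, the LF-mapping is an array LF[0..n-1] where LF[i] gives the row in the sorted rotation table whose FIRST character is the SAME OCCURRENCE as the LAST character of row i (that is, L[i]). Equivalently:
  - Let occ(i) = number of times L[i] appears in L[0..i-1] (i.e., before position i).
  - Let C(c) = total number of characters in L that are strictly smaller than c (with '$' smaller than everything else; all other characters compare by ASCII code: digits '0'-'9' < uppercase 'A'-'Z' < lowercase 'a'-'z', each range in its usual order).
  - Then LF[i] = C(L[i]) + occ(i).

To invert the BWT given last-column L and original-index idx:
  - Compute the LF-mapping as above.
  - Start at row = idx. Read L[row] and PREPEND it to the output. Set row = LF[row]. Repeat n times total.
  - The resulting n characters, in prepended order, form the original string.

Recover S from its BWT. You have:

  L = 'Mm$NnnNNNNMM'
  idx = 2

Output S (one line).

LF mapping: 1 9 0 4 10 11 5 6 7 8 2 3
Walk LF starting at row 2, prepending L[row]:
  step 1: row=2, L[2]='$', prepend. Next row=LF[2]=0
  step 2: row=0, L[0]='M', prepend. Next row=LF[0]=1
  step 3: row=1, L[1]='m', prepend. Next row=LF[1]=9
  step 4: row=9, L[9]='N', prepend. Next row=LF[9]=8
  step 5: row=8, L[8]='N', prepend. Next row=LF[8]=7
  step 6: row=7, L[7]='N', prepend. Next row=LF[7]=6
  step 7: row=6, L[6]='N', prepend. Next row=LF[6]=5
  step 8: row=5, L[5]='n', prepend. Next row=LF[5]=11
  step 9: row=11, L[11]='M', prepend. Next row=LF[11]=3
  step 10: row=3, L[3]='N', prepend. Next row=LF[3]=4
  step 11: row=4, L[4]='n', prepend. Next row=LF[4]=10
  step 12: row=10, L[10]='M', prepend. Next row=LF[10]=2
Reversed output: MnNMnNNNNmM$

Answer: MnNMnNNNNmM$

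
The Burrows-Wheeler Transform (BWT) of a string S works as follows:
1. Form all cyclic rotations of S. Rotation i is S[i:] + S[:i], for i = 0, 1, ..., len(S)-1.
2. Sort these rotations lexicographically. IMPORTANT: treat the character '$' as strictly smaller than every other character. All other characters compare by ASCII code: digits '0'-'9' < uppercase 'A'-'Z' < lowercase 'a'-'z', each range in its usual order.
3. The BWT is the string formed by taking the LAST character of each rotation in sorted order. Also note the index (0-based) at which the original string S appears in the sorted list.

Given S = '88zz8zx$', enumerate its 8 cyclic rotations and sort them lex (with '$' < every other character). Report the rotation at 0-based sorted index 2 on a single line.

All 8 rotations (rotation i = S[i:]+S[:i]):
  rot[0] = 88zz8zx$
  rot[1] = 8zz8zx$8
  rot[2] = zz8zx$88
  rot[3] = z8zx$88z
  rot[4] = 8zx$88zz
  rot[5] = zx$88zz8
  rot[6] = x$88zz8z
  rot[7] = $88zz8zx
Sorted (with $ < everything):
  sorted[0] = $88zz8zx
  sorted[1] = 88zz8zx$
  sorted[2] = 8zx$88zz
  sorted[3] = 8zz8zx$8
  sorted[4] = x$88zz8z
  sorted[5] = z8zx$88z
  sorted[6] = zx$88zz8
  sorted[7] = zz8zx$88
sorted[2] = 8zx$88zz

Answer: 8zx$88zz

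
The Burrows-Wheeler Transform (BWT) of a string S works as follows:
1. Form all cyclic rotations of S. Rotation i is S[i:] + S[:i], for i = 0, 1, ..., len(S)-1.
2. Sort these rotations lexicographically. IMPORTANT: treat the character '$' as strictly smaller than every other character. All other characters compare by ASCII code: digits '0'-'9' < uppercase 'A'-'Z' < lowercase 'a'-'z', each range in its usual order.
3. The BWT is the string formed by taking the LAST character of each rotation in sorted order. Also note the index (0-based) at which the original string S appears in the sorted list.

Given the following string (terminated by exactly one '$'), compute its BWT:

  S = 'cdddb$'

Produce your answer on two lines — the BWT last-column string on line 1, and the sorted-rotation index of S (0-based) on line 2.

All 6 rotations (rotation i = S[i:]+S[:i]):
  rot[0] = cdddb$
  rot[1] = dddb$c
  rot[2] = ddb$cd
  rot[3] = db$cdd
  rot[4] = b$cddd
  rot[5] = $cdddb
Sorted (with $ < everything):
  sorted[0] = $cdddb  (last char: 'b')
  sorted[1] = b$cddd  (last char: 'd')
  sorted[2] = cdddb$  (last char: '$')
  sorted[3] = db$cdd  (last char: 'd')
  sorted[4] = ddb$cd  (last char: 'd')
  sorted[5] = dddb$c  (last char: 'c')
Last column: bd$ddc
Original string S is at sorted index 2

Answer: bd$ddc
2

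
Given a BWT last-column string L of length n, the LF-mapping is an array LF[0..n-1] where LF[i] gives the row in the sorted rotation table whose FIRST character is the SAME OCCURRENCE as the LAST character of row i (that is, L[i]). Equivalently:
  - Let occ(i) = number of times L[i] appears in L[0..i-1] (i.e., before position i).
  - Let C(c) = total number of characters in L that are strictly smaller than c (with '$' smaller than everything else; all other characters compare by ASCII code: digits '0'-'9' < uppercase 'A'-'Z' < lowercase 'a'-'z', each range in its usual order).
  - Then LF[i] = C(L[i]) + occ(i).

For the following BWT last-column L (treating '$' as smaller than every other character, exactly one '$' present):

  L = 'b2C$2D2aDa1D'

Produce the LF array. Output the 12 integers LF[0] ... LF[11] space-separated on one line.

Answer: 11 2 5 0 3 6 4 9 7 10 1 8

Derivation:
Char counts: '$':1, '1':1, '2':3, 'C':1, 'D':3, 'a':2, 'b':1
C (first-col start): C('$')=0, C('1')=1, C('2')=2, C('C')=5, C('D')=6, C('a')=9, C('b')=11
L[0]='b': occ=0, LF[0]=C('b')+0=11+0=11
L[1]='2': occ=0, LF[1]=C('2')+0=2+0=2
L[2]='C': occ=0, LF[2]=C('C')+0=5+0=5
L[3]='$': occ=0, LF[3]=C('$')+0=0+0=0
L[4]='2': occ=1, LF[4]=C('2')+1=2+1=3
L[5]='D': occ=0, LF[5]=C('D')+0=6+0=6
L[6]='2': occ=2, LF[6]=C('2')+2=2+2=4
L[7]='a': occ=0, LF[7]=C('a')+0=9+0=9
L[8]='D': occ=1, LF[8]=C('D')+1=6+1=7
L[9]='a': occ=1, LF[9]=C('a')+1=9+1=10
L[10]='1': occ=0, LF[10]=C('1')+0=1+0=1
L[11]='D': occ=2, LF[11]=C('D')+2=6+2=8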